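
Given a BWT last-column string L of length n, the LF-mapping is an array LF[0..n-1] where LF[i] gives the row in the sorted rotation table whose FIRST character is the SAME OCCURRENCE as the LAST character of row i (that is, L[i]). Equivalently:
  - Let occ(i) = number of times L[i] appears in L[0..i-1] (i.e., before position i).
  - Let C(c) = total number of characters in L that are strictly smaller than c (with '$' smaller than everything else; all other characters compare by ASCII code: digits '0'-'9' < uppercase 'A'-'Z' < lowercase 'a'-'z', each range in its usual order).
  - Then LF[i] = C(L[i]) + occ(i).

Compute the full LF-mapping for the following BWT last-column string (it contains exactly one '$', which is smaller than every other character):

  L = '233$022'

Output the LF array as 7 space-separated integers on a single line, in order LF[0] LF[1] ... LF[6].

Answer: 2 5 6 0 1 3 4

Derivation:
Char counts: '$':1, '0':1, '2':3, '3':2
C (first-col start): C('$')=0, C('0')=1, C('2')=2, C('3')=5
L[0]='2': occ=0, LF[0]=C('2')+0=2+0=2
L[1]='3': occ=0, LF[1]=C('3')+0=5+0=5
L[2]='3': occ=1, LF[2]=C('3')+1=5+1=6
L[3]='$': occ=0, LF[3]=C('$')+0=0+0=0
L[4]='0': occ=0, LF[4]=C('0')+0=1+0=1
L[5]='2': occ=1, LF[5]=C('2')+1=2+1=3
L[6]='2': occ=2, LF[6]=C('2')+2=2+2=4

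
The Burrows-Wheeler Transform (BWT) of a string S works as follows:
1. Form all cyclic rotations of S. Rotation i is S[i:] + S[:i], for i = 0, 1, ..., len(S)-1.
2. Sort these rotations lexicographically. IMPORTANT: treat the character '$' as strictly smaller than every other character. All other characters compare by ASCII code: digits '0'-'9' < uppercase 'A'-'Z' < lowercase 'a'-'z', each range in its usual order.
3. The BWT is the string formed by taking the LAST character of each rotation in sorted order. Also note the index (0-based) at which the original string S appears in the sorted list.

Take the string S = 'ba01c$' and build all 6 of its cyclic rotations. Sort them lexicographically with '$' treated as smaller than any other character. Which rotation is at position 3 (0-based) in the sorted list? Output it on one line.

All 6 rotations (rotation i = S[i:]+S[:i]):
  rot[0] = ba01c$
  rot[1] = a01c$b
  rot[2] = 01c$ba
  rot[3] = 1c$ba0
  rot[4] = c$ba01
  rot[5] = $ba01c
Sorted (with $ < everything):
  sorted[0] = $ba01c
  sorted[1] = 01c$ba
  sorted[2] = 1c$ba0
  sorted[3] = a01c$b
  sorted[4] = ba01c$
  sorted[5] = c$ba01
sorted[3] = a01c$b

Answer: a01c$b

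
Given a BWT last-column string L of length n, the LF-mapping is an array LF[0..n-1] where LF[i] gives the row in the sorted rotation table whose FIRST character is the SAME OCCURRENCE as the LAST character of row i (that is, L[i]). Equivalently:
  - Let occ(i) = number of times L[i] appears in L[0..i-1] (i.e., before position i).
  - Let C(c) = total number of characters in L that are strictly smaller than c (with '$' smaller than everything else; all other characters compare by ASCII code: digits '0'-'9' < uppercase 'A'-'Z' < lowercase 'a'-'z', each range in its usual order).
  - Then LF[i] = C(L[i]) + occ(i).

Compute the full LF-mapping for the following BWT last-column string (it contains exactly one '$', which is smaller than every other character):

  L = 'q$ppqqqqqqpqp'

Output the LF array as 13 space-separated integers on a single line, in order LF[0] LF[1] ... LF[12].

Char counts: '$':1, 'p':4, 'q':8
C (first-col start): C('$')=0, C('p')=1, C('q')=5
L[0]='q': occ=0, LF[0]=C('q')+0=5+0=5
L[1]='$': occ=0, LF[1]=C('$')+0=0+0=0
L[2]='p': occ=0, LF[2]=C('p')+0=1+0=1
L[3]='p': occ=1, LF[3]=C('p')+1=1+1=2
L[4]='q': occ=1, LF[4]=C('q')+1=5+1=6
L[5]='q': occ=2, LF[5]=C('q')+2=5+2=7
L[6]='q': occ=3, LF[6]=C('q')+3=5+3=8
L[7]='q': occ=4, LF[7]=C('q')+4=5+4=9
L[8]='q': occ=5, LF[8]=C('q')+5=5+5=10
L[9]='q': occ=6, LF[9]=C('q')+6=5+6=11
L[10]='p': occ=2, LF[10]=C('p')+2=1+2=3
L[11]='q': occ=7, LF[11]=C('q')+7=5+7=12
L[12]='p': occ=3, LF[12]=C('p')+3=1+3=4

Answer: 5 0 1 2 6 7 8 9 10 11 3 12 4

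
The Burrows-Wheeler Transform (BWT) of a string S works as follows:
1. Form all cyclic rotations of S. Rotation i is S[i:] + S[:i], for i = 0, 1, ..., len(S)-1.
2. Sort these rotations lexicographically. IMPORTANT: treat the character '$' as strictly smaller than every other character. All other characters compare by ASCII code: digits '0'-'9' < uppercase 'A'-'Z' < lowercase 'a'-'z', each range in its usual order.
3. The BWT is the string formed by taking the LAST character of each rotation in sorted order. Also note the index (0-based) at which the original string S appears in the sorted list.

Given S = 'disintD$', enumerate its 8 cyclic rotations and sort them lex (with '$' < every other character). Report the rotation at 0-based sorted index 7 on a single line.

All 8 rotations (rotation i = S[i:]+S[:i]):
  rot[0] = disintD$
  rot[1] = isintD$d
  rot[2] = sintD$di
  rot[3] = intD$dis
  rot[4] = ntD$disi
  rot[5] = tD$disin
  rot[6] = D$disint
  rot[7] = $disintD
Sorted (with $ < everything):
  sorted[0] = $disintD
  sorted[1] = D$disint
  sorted[2] = disintD$
  sorted[3] = intD$dis
  sorted[4] = isintD$d
  sorted[5] = ntD$disi
  sorted[6] = sintD$di
  sorted[7] = tD$disin
sorted[7] = tD$disin

Answer: tD$disin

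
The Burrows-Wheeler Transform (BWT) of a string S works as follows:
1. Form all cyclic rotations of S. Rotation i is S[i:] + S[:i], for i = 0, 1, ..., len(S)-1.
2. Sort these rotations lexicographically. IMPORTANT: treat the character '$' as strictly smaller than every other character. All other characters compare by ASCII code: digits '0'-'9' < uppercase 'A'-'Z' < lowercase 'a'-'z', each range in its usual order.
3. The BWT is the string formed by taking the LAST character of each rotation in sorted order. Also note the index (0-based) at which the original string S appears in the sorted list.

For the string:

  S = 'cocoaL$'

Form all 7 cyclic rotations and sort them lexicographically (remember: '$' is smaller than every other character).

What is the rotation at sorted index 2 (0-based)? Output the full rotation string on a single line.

Answer: aL$coco

Derivation:
All 7 rotations (rotation i = S[i:]+S[:i]):
  rot[0] = cocoaL$
  rot[1] = ocoaL$c
  rot[2] = coaL$co
  rot[3] = oaL$coc
  rot[4] = aL$coco
  rot[5] = L$cocoa
  rot[6] = $cocoaL
Sorted (with $ < everything):
  sorted[0] = $cocoaL
  sorted[1] = L$cocoa
  sorted[2] = aL$coco
  sorted[3] = coaL$co
  sorted[4] = cocoaL$
  sorted[5] = oaL$coc
  sorted[6] = ocoaL$c
sorted[2] = aL$coco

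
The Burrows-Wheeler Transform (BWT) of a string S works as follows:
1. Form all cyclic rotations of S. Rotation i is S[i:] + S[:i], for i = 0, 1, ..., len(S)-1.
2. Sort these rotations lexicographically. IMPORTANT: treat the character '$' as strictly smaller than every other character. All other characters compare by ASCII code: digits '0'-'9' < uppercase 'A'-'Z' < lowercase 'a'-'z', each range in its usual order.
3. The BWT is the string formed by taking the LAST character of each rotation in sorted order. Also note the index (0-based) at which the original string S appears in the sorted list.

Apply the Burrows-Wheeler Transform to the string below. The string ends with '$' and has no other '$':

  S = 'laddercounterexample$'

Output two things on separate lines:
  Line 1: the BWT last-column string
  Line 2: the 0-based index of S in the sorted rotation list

Answer: elxradldtr$paucmeenoe
10

Derivation:
All 21 rotations (rotation i = S[i:]+S[:i]):
  rot[0] = laddercounterexample$
  rot[1] = addercounterexample$l
  rot[2] = ddercounterexample$la
  rot[3] = dercounterexample$lad
  rot[4] = ercounterexample$ladd
  rot[5] = rcounterexample$ladde
  rot[6] = counterexample$ladder
  rot[7] = ounterexample$ladderc
  rot[8] = unterexample$ladderco
  rot[9] = nterexample$laddercou
  rot[10] = terexample$laddercoun
  rot[11] = erexample$laddercount
  rot[12] = rexample$laddercounte
  rot[13] = example$laddercounter
  rot[14] = xample$laddercountere
  rot[15] = ample$laddercounterex
  rot[16] = mple$laddercounterexa
  rot[17] = ple$laddercounterexam
  rot[18] = le$laddercounterexamp
  rot[19] = e$laddercounterexampl
  rot[20] = $laddercounterexample
Sorted (with $ < everything):
  sorted[0] = $laddercounterexample  (last char: 'e')
  sorted[1] = addercounterexample$l  (last char: 'l')
  sorted[2] = ample$laddercounterex  (last char: 'x')
  sorted[3] = counterexample$ladder  (last char: 'r')
  sorted[4] = ddercounterexample$la  (last char: 'a')
  sorted[5] = dercounterexample$lad  (last char: 'd')
  sorted[6] = e$laddercounterexampl  (last char: 'l')
  sorted[7] = ercounterexample$ladd  (last char: 'd')
  sorted[8] = erexample$laddercount  (last char: 't')
  sorted[9] = example$laddercounter  (last char: 'r')
  sorted[10] = laddercounterexample$  (last char: '$')
  sorted[11] = le$laddercounterexamp  (last char: 'p')
  sorted[12] = mple$laddercounterexa  (last char: 'a')
  sorted[13] = nterexample$laddercou  (last char: 'u')
  sorted[14] = ounterexample$ladderc  (last char: 'c')
  sorted[15] = ple$laddercounterexam  (last char: 'm')
  sorted[16] = rcounterexample$ladde  (last char: 'e')
  sorted[17] = rexample$laddercounte  (last char: 'e')
  sorted[18] = terexample$laddercoun  (last char: 'n')
  sorted[19] = unterexample$ladderco  (last char: 'o')
  sorted[20] = xample$laddercountere  (last char: 'e')
Last column: elxradldtr$paucmeenoe
Original string S is at sorted index 10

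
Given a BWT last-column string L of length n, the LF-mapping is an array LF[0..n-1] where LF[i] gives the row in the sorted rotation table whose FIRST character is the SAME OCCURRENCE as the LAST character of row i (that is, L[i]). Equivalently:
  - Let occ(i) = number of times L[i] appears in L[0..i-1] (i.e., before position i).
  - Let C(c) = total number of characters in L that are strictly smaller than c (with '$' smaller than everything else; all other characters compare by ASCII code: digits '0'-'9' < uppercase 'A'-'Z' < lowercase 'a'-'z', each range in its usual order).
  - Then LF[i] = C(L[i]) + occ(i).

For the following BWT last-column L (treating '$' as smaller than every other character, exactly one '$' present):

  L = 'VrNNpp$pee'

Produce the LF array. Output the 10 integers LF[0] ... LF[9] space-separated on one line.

Char counts: '$':1, 'N':2, 'V':1, 'e':2, 'p':3, 'r':1
C (first-col start): C('$')=0, C('N')=1, C('V')=3, C('e')=4, C('p')=6, C('r')=9
L[0]='V': occ=0, LF[0]=C('V')+0=3+0=3
L[1]='r': occ=0, LF[1]=C('r')+0=9+0=9
L[2]='N': occ=0, LF[2]=C('N')+0=1+0=1
L[3]='N': occ=1, LF[3]=C('N')+1=1+1=2
L[4]='p': occ=0, LF[4]=C('p')+0=6+0=6
L[5]='p': occ=1, LF[5]=C('p')+1=6+1=7
L[6]='$': occ=0, LF[6]=C('$')+0=0+0=0
L[7]='p': occ=2, LF[7]=C('p')+2=6+2=8
L[8]='e': occ=0, LF[8]=C('e')+0=4+0=4
L[9]='e': occ=1, LF[9]=C('e')+1=4+1=5

Answer: 3 9 1 2 6 7 0 8 4 5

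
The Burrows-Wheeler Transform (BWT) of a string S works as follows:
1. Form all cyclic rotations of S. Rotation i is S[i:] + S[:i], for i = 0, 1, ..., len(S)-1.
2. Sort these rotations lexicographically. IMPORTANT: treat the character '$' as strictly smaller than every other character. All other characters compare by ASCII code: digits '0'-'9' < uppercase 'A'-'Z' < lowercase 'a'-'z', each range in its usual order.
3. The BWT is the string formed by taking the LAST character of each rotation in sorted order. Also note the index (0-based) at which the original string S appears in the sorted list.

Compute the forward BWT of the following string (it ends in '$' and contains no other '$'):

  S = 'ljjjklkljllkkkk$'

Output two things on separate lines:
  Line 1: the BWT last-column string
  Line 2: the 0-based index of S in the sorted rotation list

All 16 rotations (rotation i = S[i:]+S[:i]):
  rot[0] = ljjjklkljllkkkk$
  rot[1] = jjjklkljllkkkk$l
  rot[2] = jjklkljllkkkk$lj
  rot[3] = jklkljllkkkk$ljj
  rot[4] = klkljllkkkk$ljjj
  rot[5] = lkljllkkkk$ljjjk
  rot[6] = kljllkkkk$ljjjkl
  rot[7] = ljllkkkk$ljjjklk
  rot[8] = jllkkkk$ljjjklkl
  rot[9] = llkkkk$ljjjklklj
  rot[10] = lkkkk$ljjjklkljl
  rot[11] = kkkk$ljjjklkljll
  rot[12] = kkk$ljjjklkljllk
  rot[13] = kk$ljjjklkljllkk
  rot[14] = k$ljjjklkljllkkk
  rot[15] = $ljjjklkljllkkkk
Sorted (with $ < everything):
  sorted[0] = $ljjjklkljllkkkk  (last char: 'k')
  sorted[1] = jjjklkljllkkkk$l  (last char: 'l')
  sorted[2] = jjklkljllkkkk$lj  (last char: 'j')
  sorted[3] = jklkljllkkkk$ljj  (last char: 'j')
  sorted[4] = jllkkkk$ljjjklkl  (last char: 'l')
  sorted[5] = k$ljjjklkljllkkk  (last char: 'k')
  sorted[6] = kk$ljjjklkljllkk  (last char: 'k')
  sorted[7] = kkk$ljjjklkljllk  (last char: 'k')
  sorted[8] = kkkk$ljjjklkljll  (last char: 'l')
  sorted[9] = kljllkkkk$ljjjkl  (last char: 'l')
  sorted[10] = klkljllkkkk$ljjj  (last char: 'j')
  sorted[11] = ljjjklkljllkkkk$  (last char: '$')
  sorted[12] = ljllkkkk$ljjjklk  (last char: 'k')
  sorted[13] = lkkkk$ljjjklkljl  (last char: 'l')
  sorted[14] = lkljllkkkk$ljjjk  (last char: 'k')
  sorted[15] = llkkkk$ljjjklklj  (last char: 'j')
Last column: kljjlkkkllj$klkj
Original string S is at sorted index 11

Answer: kljjlkkkllj$klkj
11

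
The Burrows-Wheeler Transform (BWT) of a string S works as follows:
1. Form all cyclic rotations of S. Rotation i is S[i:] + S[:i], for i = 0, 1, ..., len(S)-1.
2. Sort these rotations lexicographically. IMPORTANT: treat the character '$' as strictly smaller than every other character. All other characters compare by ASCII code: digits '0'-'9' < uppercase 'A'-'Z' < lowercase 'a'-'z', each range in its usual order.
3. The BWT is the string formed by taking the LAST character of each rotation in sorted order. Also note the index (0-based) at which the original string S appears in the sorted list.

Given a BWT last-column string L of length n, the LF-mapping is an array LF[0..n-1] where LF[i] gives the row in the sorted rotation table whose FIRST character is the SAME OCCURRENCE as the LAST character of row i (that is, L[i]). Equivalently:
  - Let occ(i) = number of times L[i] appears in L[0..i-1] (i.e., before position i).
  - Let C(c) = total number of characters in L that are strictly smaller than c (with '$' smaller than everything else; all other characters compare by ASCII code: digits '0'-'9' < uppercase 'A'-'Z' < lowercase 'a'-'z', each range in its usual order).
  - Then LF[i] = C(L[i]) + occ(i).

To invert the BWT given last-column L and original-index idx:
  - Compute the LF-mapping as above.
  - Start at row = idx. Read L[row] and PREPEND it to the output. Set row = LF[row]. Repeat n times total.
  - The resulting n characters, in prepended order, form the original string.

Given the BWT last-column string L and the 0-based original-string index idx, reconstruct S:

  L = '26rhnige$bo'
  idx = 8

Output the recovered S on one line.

Answer: neighbor62$

Derivation:
LF mapping: 1 2 10 6 8 7 5 4 0 3 9
Walk LF starting at row 8, prepending L[row]:
  step 1: row=8, L[8]='$', prepend. Next row=LF[8]=0
  step 2: row=0, L[0]='2', prepend. Next row=LF[0]=1
  step 3: row=1, L[1]='6', prepend. Next row=LF[1]=2
  step 4: row=2, L[2]='r', prepend. Next row=LF[2]=10
  step 5: row=10, L[10]='o', prepend. Next row=LF[10]=9
  step 6: row=9, L[9]='b', prepend. Next row=LF[9]=3
  step 7: row=3, L[3]='h', prepend. Next row=LF[3]=6
  step 8: row=6, L[6]='g', prepend. Next row=LF[6]=5
  step 9: row=5, L[5]='i', prepend. Next row=LF[5]=7
  step 10: row=7, L[7]='e', prepend. Next row=LF[7]=4
  step 11: row=4, L[4]='n', prepend. Next row=LF[4]=8
Reversed output: neighbor62$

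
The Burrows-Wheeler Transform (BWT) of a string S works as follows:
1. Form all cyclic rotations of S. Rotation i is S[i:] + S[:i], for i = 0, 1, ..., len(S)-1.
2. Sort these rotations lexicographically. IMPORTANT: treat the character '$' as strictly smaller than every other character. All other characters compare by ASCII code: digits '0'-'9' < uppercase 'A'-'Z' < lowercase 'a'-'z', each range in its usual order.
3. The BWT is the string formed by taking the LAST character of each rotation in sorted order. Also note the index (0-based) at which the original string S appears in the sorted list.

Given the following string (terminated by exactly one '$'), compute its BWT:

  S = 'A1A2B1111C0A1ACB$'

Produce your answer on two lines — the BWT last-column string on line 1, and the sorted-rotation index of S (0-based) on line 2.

All 17 rotations (rotation i = S[i:]+S[:i]):
  rot[0] = A1A2B1111C0A1ACB$
  rot[1] = 1A2B1111C0A1ACB$A
  rot[2] = A2B1111C0A1ACB$A1
  rot[3] = 2B1111C0A1ACB$A1A
  rot[4] = B1111C0A1ACB$A1A2
  rot[5] = 1111C0A1ACB$A1A2B
  rot[6] = 111C0A1ACB$A1A2B1
  rot[7] = 11C0A1ACB$A1A2B11
  rot[8] = 1C0A1ACB$A1A2B111
  rot[9] = C0A1ACB$A1A2B1111
  rot[10] = 0A1ACB$A1A2B1111C
  rot[11] = A1ACB$A1A2B1111C0
  rot[12] = 1ACB$A1A2B1111C0A
  rot[13] = ACB$A1A2B1111C0A1
  rot[14] = CB$A1A2B1111C0A1A
  rot[15] = B$A1A2B1111C0A1AC
  rot[16] = $A1A2B1111C0A1ACB
Sorted (with $ < everything):
  sorted[0] = $A1A2B1111C0A1ACB  (last char: 'B')
  sorted[1] = 0A1ACB$A1A2B1111C  (last char: 'C')
  sorted[2] = 1111C0A1ACB$A1A2B  (last char: 'B')
  sorted[3] = 111C0A1ACB$A1A2B1  (last char: '1')
  sorted[4] = 11C0A1ACB$A1A2B11  (last char: '1')
  sorted[5] = 1A2B1111C0A1ACB$A  (last char: 'A')
  sorted[6] = 1ACB$A1A2B1111C0A  (last char: 'A')
  sorted[7] = 1C0A1ACB$A1A2B111  (last char: '1')
  sorted[8] = 2B1111C0A1ACB$A1A  (last char: 'A')
  sorted[9] = A1A2B1111C0A1ACB$  (last char: '$')
  sorted[10] = A1ACB$A1A2B1111C0  (last char: '0')
  sorted[11] = A2B1111C0A1ACB$A1  (last char: '1')
  sorted[12] = ACB$A1A2B1111C0A1  (last char: '1')
  sorted[13] = B$A1A2B1111C0A1AC  (last char: 'C')
  sorted[14] = B1111C0A1ACB$A1A2  (last char: '2')
  sorted[15] = C0A1ACB$A1A2B1111  (last char: '1')
  sorted[16] = CB$A1A2B1111C0A1A  (last char: 'A')
Last column: BCB11AA1A$011C21A
Original string S is at sorted index 9

Answer: BCB11AA1A$011C21A
9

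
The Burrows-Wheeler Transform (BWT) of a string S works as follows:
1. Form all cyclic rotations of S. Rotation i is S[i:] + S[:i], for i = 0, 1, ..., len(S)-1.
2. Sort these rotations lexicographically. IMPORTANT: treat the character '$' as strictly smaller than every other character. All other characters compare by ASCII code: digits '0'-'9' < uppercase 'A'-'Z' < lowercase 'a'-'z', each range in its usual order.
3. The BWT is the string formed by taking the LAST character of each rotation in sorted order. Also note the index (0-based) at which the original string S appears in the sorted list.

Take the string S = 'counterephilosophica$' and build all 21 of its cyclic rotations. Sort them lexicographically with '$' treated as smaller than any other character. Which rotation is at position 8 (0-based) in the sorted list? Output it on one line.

All 21 rotations (rotation i = S[i:]+S[:i]):
  rot[0] = counterephilosophica$
  rot[1] = ounterephilosophica$c
  rot[2] = unterephilosophica$co
  rot[3] = nterephilosophica$cou
  rot[4] = terephilosophica$coun
  rot[5] = erephilosophica$count
  rot[6] = rephilosophica$counte
  rot[7] = ephilosophica$counter
  rot[8] = philosophica$countere
  rot[9] = hilosophica$counterep
  rot[10] = ilosophica$countereph
  rot[11] = losophica$counterephi
  rot[12] = osophica$counterephil
  rot[13] = sophica$counterephilo
  rot[14] = ophica$counterephilos
  rot[15] = phica$counterephiloso
  rot[16] = hica$counterephilosop
  rot[17] = ica$counterephilosoph
  rot[18] = ca$counterephilosophi
  rot[19] = a$counterephilosophic
  rot[20] = $counterephilosophica
Sorted (with $ < everything):
  sorted[0] = $counterephilosophica
  sorted[1] = a$counterephilosophic
  sorted[2] = ca$counterephilosophi
  sorted[3] = counterephilosophica$
  sorted[4] = ephilosophica$counter
  sorted[5] = erephilosophica$count
  sorted[6] = hica$counterephilosop
  sorted[7] = hilosophica$counterep
  sorted[8] = ica$counterephilosoph
  sorted[9] = ilosophica$countereph
  sorted[10] = losophica$counterephi
  sorted[11] = nterephilosophica$cou
  sorted[12] = ophica$counterephilos
  sorted[13] = osophica$counterephil
  sorted[14] = ounterephilosophica$c
  sorted[15] = phica$counterephiloso
  sorted[16] = philosophica$countere
  sorted[17] = rephilosophica$counte
  sorted[18] = sophica$counterephilo
  sorted[19] = terephilosophica$coun
  sorted[20] = unterephilosophica$co
sorted[8] = ica$counterephilosoph

Answer: ica$counterephilosoph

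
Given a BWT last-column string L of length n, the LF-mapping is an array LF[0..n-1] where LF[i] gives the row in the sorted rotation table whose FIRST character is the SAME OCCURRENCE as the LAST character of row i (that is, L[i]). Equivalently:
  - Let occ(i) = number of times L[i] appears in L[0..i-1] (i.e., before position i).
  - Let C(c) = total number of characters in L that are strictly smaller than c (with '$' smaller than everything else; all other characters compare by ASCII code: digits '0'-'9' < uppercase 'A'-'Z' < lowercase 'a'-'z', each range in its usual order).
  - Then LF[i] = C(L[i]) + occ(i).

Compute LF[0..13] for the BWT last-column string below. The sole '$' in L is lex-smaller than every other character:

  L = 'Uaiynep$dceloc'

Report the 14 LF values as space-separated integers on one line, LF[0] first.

Answer: 1 2 8 13 10 6 12 0 5 3 7 9 11 4

Derivation:
Char counts: '$':1, 'U':1, 'a':1, 'c':2, 'd':1, 'e':2, 'i':1, 'l':1, 'n':1, 'o':1, 'p':1, 'y':1
C (first-col start): C('$')=0, C('U')=1, C('a')=2, C('c')=3, C('d')=5, C('e')=6, C('i')=8, C('l')=9, C('n')=10, C('o')=11, C('p')=12, C('y')=13
L[0]='U': occ=0, LF[0]=C('U')+0=1+0=1
L[1]='a': occ=0, LF[1]=C('a')+0=2+0=2
L[2]='i': occ=0, LF[2]=C('i')+0=8+0=8
L[3]='y': occ=0, LF[3]=C('y')+0=13+0=13
L[4]='n': occ=0, LF[4]=C('n')+0=10+0=10
L[5]='e': occ=0, LF[5]=C('e')+0=6+0=6
L[6]='p': occ=0, LF[6]=C('p')+0=12+0=12
L[7]='$': occ=0, LF[7]=C('$')+0=0+0=0
L[8]='d': occ=0, LF[8]=C('d')+0=5+0=5
L[9]='c': occ=0, LF[9]=C('c')+0=3+0=3
L[10]='e': occ=1, LF[10]=C('e')+1=6+1=7
L[11]='l': occ=0, LF[11]=C('l')+0=9+0=9
L[12]='o': occ=0, LF[12]=C('o')+0=11+0=11
L[13]='c': occ=1, LF[13]=C('c')+1=3+1=4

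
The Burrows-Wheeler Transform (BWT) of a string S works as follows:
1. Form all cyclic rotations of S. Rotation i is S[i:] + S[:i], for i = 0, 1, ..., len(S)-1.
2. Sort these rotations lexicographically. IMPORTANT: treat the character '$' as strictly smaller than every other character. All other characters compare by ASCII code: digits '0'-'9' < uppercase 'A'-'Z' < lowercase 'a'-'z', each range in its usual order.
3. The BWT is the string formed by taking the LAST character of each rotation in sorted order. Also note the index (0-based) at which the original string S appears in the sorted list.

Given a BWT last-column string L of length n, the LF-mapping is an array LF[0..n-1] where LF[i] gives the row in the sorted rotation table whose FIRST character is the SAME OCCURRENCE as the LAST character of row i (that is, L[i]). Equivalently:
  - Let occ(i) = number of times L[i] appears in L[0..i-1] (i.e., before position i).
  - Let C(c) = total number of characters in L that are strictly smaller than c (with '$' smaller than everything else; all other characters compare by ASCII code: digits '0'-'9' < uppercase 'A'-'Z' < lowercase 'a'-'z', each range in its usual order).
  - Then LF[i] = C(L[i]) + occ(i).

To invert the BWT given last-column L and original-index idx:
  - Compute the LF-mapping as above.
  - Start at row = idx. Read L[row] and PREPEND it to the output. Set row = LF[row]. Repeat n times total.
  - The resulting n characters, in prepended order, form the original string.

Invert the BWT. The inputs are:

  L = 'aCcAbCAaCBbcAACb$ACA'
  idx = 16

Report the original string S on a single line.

Answer: bCCAACcAAcCaBCAbbAa$

Derivation:
LF mapping: 13 8 18 1 15 9 2 14 10 7 16 19 3 4 11 17 0 5 12 6
Walk LF starting at row 16, prepending L[row]:
  step 1: row=16, L[16]='$', prepend. Next row=LF[16]=0
  step 2: row=0, L[0]='a', prepend. Next row=LF[0]=13
  step 3: row=13, L[13]='A', prepend. Next row=LF[13]=4
  step 4: row=4, L[4]='b', prepend. Next row=LF[4]=15
  step 5: row=15, L[15]='b', prepend. Next row=LF[15]=17
  step 6: row=17, L[17]='A', prepend. Next row=LF[17]=5
  step 7: row=5, L[5]='C', prepend. Next row=LF[5]=9
  step 8: row=9, L[9]='B', prepend. Next row=LF[9]=7
  step 9: row=7, L[7]='a', prepend. Next row=LF[7]=14
  step 10: row=14, L[14]='C', prepend. Next row=LF[14]=11
  step 11: row=11, L[11]='c', prepend. Next row=LF[11]=19
  step 12: row=19, L[19]='A', prepend. Next row=LF[19]=6
  step 13: row=6, L[6]='A', prepend. Next row=LF[6]=2
  step 14: row=2, L[2]='c', prepend. Next row=LF[2]=18
  step 15: row=18, L[18]='C', prepend. Next row=LF[18]=12
  step 16: row=12, L[12]='A', prepend. Next row=LF[12]=3
  step 17: row=3, L[3]='A', prepend. Next row=LF[3]=1
  step 18: row=1, L[1]='C', prepend. Next row=LF[1]=8
  step 19: row=8, L[8]='C', prepend. Next row=LF[8]=10
  step 20: row=10, L[10]='b', prepend. Next row=LF[10]=16
Reversed output: bCCAACcAAcCaBCAbbAa$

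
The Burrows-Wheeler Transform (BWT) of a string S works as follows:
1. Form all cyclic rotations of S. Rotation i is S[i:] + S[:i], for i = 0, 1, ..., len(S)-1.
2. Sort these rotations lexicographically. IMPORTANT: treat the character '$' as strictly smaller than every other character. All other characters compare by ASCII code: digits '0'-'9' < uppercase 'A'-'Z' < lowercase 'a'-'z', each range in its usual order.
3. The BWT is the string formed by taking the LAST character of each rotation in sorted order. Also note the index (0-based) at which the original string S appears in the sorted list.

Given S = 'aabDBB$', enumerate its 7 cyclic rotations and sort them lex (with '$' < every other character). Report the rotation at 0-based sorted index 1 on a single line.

Answer: B$aabDB

Derivation:
All 7 rotations (rotation i = S[i:]+S[:i]):
  rot[0] = aabDBB$
  rot[1] = abDBB$a
  rot[2] = bDBB$aa
  rot[3] = DBB$aab
  rot[4] = BB$aabD
  rot[5] = B$aabDB
  rot[6] = $aabDBB
Sorted (with $ < everything):
  sorted[0] = $aabDBB
  sorted[1] = B$aabDB
  sorted[2] = BB$aabD
  sorted[3] = DBB$aab
  sorted[4] = aabDBB$
  sorted[5] = abDBB$a
  sorted[6] = bDBB$aa
sorted[1] = B$aabDB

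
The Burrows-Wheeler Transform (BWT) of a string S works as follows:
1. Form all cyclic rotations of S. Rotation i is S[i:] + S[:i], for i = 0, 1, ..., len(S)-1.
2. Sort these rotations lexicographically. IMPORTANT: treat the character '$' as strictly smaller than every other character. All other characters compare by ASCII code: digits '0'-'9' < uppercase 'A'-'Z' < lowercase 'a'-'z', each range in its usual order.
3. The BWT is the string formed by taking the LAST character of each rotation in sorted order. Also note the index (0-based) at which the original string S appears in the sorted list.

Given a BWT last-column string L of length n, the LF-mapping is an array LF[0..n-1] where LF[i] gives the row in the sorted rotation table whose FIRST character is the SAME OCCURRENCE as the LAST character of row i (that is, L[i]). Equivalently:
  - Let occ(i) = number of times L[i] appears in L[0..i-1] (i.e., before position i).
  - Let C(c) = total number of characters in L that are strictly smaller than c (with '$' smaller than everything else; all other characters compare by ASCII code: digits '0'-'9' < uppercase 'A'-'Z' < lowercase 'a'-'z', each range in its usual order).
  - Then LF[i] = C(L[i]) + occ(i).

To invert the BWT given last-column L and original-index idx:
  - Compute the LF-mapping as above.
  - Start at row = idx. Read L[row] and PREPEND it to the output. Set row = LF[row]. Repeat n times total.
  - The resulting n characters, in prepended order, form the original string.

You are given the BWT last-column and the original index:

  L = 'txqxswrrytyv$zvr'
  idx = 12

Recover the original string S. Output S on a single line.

LF mapping: 6 11 1 12 5 10 2 3 13 7 14 8 0 15 9 4
Walk LF starting at row 12, prepending L[row]:
  step 1: row=12, L[12]='$', prepend. Next row=LF[12]=0
  step 2: row=0, L[0]='t', prepend. Next row=LF[0]=6
  step 3: row=6, L[6]='r', prepend. Next row=LF[6]=2
  step 4: row=2, L[2]='q', prepend. Next row=LF[2]=1
  step 5: row=1, L[1]='x', prepend. Next row=LF[1]=11
  step 6: row=11, L[11]='v', prepend. Next row=LF[11]=8
  step 7: row=8, L[8]='y', prepend. Next row=LF[8]=13
  step 8: row=13, L[13]='z', prepend. Next row=LF[13]=15
  step 9: row=15, L[15]='r', prepend. Next row=LF[15]=4
  step 10: row=4, L[4]='s', prepend. Next row=LF[4]=5
  step 11: row=5, L[5]='w', prepend. Next row=LF[5]=10
  step 12: row=10, L[10]='y', prepend. Next row=LF[10]=14
  step 13: row=14, L[14]='v', prepend. Next row=LF[14]=9
  step 14: row=9, L[9]='t', prepend. Next row=LF[9]=7
  step 15: row=7, L[7]='r', prepend. Next row=LF[7]=3
  step 16: row=3, L[3]='x', prepend. Next row=LF[3]=12
Reversed output: xrtvywsrzyvxqrt$

Answer: xrtvywsrzyvxqrt$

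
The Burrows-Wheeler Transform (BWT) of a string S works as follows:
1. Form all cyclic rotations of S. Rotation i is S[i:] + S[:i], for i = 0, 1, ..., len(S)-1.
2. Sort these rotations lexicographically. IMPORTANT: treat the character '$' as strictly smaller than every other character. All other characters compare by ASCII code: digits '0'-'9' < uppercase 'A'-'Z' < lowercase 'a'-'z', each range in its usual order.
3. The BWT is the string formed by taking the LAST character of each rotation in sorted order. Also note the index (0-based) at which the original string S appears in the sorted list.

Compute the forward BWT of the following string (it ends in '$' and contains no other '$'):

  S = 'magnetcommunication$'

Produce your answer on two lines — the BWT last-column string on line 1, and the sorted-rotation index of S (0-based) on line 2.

Answer: nmcitnant$omogucieam
9

Derivation:
All 20 rotations (rotation i = S[i:]+S[:i]):
  rot[0] = magnetcommunication$
  rot[1] = agnetcommunication$m
  rot[2] = gnetcommunication$ma
  rot[3] = netcommunication$mag
  rot[4] = etcommunication$magn
  rot[5] = tcommunication$magne
  rot[6] = communication$magnet
  rot[7] = ommunication$magnetc
  rot[8] = mmunication$magnetco
  rot[9] = munication$magnetcom
  rot[10] = unication$magnetcomm
  rot[11] = nication$magnetcommu
  rot[12] = ication$magnetcommun
  rot[13] = cation$magnetcommuni
  rot[14] = ation$magnetcommunic
  rot[15] = tion$magnetcommunica
  rot[16] = ion$magnetcommunicat
  rot[17] = on$magnetcommunicati
  rot[18] = n$magnetcommunicatio
  rot[19] = $magnetcommunication
Sorted (with $ < everything):
  sorted[0] = $magnetcommunication  (last char: 'n')
  sorted[1] = agnetcommunication$m  (last char: 'm')
  sorted[2] = ation$magnetcommunic  (last char: 'c')
  sorted[3] = cation$magnetcommuni  (last char: 'i')
  sorted[4] = communication$magnet  (last char: 't')
  sorted[5] = etcommunication$magn  (last char: 'n')
  sorted[6] = gnetcommunication$ma  (last char: 'a')
  sorted[7] = ication$magnetcommun  (last char: 'n')
  sorted[8] = ion$magnetcommunicat  (last char: 't')
  sorted[9] = magnetcommunication$  (last char: '$')
  sorted[10] = mmunication$magnetco  (last char: 'o')
  sorted[11] = munication$magnetcom  (last char: 'm')
  sorted[12] = n$magnetcommunicatio  (last char: 'o')
  sorted[13] = netcommunication$mag  (last char: 'g')
  sorted[14] = nication$magnetcommu  (last char: 'u')
  sorted[15] = ommunication$magnetc  (last char: 'c')
  sorted[16] = on$magnetcommunicati  (last char: 'i')
  sorted[17] = tcommunication$magne  (last char: 'e')
  sorted[18] = tion$magnetcommunica  (last char: 'a')
  sorted[19] = unication$magnetcomm  (last char: 'm')
Last column: nmcitnant$omogucieam
Original string S is at sorted index 9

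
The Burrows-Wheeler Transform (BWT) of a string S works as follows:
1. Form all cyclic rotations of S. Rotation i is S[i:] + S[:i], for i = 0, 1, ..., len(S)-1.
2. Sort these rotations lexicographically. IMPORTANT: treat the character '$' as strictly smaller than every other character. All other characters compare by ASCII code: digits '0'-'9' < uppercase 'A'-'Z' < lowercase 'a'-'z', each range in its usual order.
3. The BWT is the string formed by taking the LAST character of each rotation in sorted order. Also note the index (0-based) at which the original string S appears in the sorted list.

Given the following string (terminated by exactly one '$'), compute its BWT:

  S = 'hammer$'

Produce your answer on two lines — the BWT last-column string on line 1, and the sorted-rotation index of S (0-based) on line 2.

All 7 rotations (rotation i = S[i:]+S[:i]):
  rot[0] = hammer$
  rot[1] = ammer$h
  rot[2] = mmer$ha
  rot[3] = mer$ham
  rot[4] = er$hamm
  rot[5] = r$hamme
  rot[6] = $hammer
Sorted (with $ < everything):
  sorted[0] = $hammer  (last char: 'r')
  sorted[1] = ammer$h  (last char: 'h')
  sorted[2] = er$hamm  (last char: 'm')
  sorted[3] = hammer$  (last char: '$')
  sorted[4] = mer$ham  (last char: 'm')
  sorted[5] = mmer$ha  (last char: 'a')
  sorted[6] = r$hamme  (last char: 'e')
Last column: rhm$mae
Original string S is at sorted index 3

Answer: rhm$mae
3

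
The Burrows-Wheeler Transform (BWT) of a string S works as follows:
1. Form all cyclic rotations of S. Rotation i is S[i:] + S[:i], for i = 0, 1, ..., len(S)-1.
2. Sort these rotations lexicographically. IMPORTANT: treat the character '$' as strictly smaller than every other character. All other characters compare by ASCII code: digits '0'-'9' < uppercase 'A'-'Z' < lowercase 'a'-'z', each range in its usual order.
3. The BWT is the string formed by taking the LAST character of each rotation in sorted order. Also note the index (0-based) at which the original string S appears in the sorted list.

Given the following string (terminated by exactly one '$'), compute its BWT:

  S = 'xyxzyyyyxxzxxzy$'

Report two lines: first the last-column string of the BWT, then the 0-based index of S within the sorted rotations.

All 16 rotations (rotation i = S[i:]+S[:i]):
  rot[0] = xyxzyyyyxxzxxzy$
  rot[1] = yxzyyyyxxzxxzy$x
  rot[2] = xzyyyyxxzxxzy$xy
  rot[3] = zyyyyxxzxxzy$xyx
  rot[4] = yyyyxxzxxzy$xyxz
  rot[5] = yyyxxzxxzy$xyxzy
  rot[6] = yyxxzxxzy$xyxzyy
  rot[7] = yxxzxxzy$xyxzyyy
  rot[8] = xxzxxzy$xyxzyyyy
  rot[9] = xzxxzy$xyxzyyyyx
  rot[10] = zxxzy$xyxzyyyyxx
  rot[11] = xxzy$xyxzyyyyxxz
  rot[12] = xzy$xyxzyyyyxxzx
  rot[13] = zy$xyxzyyyyxxzxx
  rot[14] = y$xyxzyyyyxxzxxz
  rot[15] = $xyxzyyyyxxzxxzy
Sorted (with $ < everything):
  sorted[0] = $xyxzyyyyxxzxxzy  (last char: 'y')
  sorted[1] = xxzxxzy$xyxzyyyy  (last char: 'y')
  sorted[2] = xxzy$xyxzyyyyxxz  (last char: 'z')
  sorted[3] = xyxzyyyyxxzxxzy$  (last char: '$')
  sorted[4] = xzxxzy$xyxzyyyyx  (last char: 'x')
  sorted[5] = xzy$xyxzyyyyxxzx  (last char: 'x')
  sorted[6] = xzyyyyxxzxxzy$xy  (last char: 'y')
  sorted[7] = y$xyxzyyyyxxzxxz  (last char: 'z')
  sorted[8] = yxxzxxzy$xyxzyyy  (last char: 'y')
  sorted[9] = yxzyyyyxxzxxzy$x  (last char: 'x')
  sorted[10] = yyxxzxxzy$xyxzyy  (last char: 'y')
  sorted[11] = yyyxxzxxzy$xyxzy  (last char: 'y')
  sorted[12] = yyyyxxzxxzy$xyxz  (last char: 'z')
  sorted[13] = zxxzy$xyxzyyyyxx  (last char: 'x')
  sorted[14] = zy$xyxzyyyyxxzxx  (last char: 'x')
  sorted[15] = zyyyyxxzxxzy$xyx  (last char: 'x')
Last column: yyz$xxyzyxyyzxxx
Original string S is at sorted index 3

Answer: yyz$xxyzyxyyzxxx
3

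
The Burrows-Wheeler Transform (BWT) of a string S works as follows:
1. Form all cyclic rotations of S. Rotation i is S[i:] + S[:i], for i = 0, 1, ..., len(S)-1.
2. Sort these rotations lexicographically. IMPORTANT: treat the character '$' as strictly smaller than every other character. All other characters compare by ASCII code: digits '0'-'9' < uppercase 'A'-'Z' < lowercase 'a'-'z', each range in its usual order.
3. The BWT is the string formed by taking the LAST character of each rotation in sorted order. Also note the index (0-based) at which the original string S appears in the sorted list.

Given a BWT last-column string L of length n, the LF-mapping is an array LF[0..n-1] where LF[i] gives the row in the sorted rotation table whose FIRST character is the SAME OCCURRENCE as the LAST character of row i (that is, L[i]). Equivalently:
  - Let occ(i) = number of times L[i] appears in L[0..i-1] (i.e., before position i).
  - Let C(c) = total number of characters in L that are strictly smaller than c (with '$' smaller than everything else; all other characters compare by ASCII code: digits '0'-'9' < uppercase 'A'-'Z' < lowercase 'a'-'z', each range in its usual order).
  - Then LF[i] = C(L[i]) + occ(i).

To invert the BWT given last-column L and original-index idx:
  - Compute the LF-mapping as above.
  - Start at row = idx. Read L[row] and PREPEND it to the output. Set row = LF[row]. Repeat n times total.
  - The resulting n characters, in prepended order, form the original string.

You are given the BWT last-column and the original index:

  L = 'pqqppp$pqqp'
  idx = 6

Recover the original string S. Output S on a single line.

Answer: pqqqppppqp$

Derivation:
LF mapping: 1 7 8 2 3 4 0 5 9 10 6
Walk LF starting at row 6, prepending L[row]:
  step 1: row=6, L[6]='$', prepend. Next row=LF[6]=0
  step 2: row=0, L[0]='p', prepend. Next row=LF[0]=1
  step 3: row=1, L[1]='q', prepend. Next row=LF[1]=7
  step 4: row=7, L[7]='p', prepend. Next row=LF[7]=5
  step 5: row=5, L[5]='p', prepend. Next row=LF[5]=4
  step 6: row=4, L[4]='p', prepend. Next row=LF[4]=3
  step 7: row=3, L[3]='p', prepend. Next row=LF[3]=2
  step 8: row=2, L[2]='q', prepend. Next row=LF[2]=8
  step 9: row=8, L[8]='q', prepend. Next row=LF[8]=9
  step 10: row=9, L[9]='q', prepend. Next row=LF[9]=10
  step 11: row=10, L[10]='p', prepend. Next row=LF[10]=6
Reversed output: pqqqppppqp$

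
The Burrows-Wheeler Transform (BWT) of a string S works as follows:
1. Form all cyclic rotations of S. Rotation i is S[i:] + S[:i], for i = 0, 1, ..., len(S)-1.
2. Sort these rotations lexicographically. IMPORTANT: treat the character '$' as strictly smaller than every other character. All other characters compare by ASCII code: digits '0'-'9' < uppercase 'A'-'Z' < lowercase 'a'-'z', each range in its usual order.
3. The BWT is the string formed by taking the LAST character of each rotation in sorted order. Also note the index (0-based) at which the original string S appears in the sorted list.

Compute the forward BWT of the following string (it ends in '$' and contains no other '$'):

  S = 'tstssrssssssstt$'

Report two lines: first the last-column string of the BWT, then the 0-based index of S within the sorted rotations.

Answer: tsstrssssststs$s
14

Derivation:
All 16 rotations (rotation i = S[i:]+S[:i]):
  rot[0] = tstssrssssssstt$
  rot[1] = stssrssssssstt$t
  rot[2] = tssrssssssstt$ts
  rot[3] = ssrssssssstt$tst
  rot[4] = srssssssstt$tsts
  rot[5] = rssssssstt$tstss
  rot[6] = ssssssstt$tstssr
  rot[7] = sssssstt$tstssrs
  rot[8] = ssssstt$tstssrss
  rot[9] = sssstt$tstssrsss
  rot[10] = ssstt$tstssrssss
  rot[11] = sstt$tstssrsssss
  rot[12] = stt$tstssrssssss
  rot[13] = tt$tstssrsssssss
  rot[14] = t$tstssrssssssst
  rot[15] = $tstssrssssssstt
Sorted (with $ < everything):
  sorted[0] = $tstssrssssssstt  (last char: 't')
  sorted[1] = rssssssstt$tstss  (last char: 's')
  sorted[2] = srssssssstt$tsts  (last char: 's')
  sorted[3] = ssrssssssstt$tst  (last char: 't')
  sorted[4] = ssssssstt$tstssr  (last char: 'r')
  sorted[5] = sssssstt$tstssrs  (last char: 's')
  sorted[6] = ssssstt$tstssrss  (last char: 's')
  sorted[7] = sssstt$tstssrsss  (last char: 's')
  sorted[8] = ssstt$tstssrssss  (last char: 's')
  sorted[9] = sstt$tstssrsssss  (last char: 's')
  sorted[10] = stssrssssssstt$t  (last char: 't')
  sorted[11] = stt$tstssrssssss  (last char: 's')
  sorted[12] = t$tstssrssssssst  (last char: 't')
  sorted[13] = tssrssssssstt$ts  (last char: 's')
  sorted[14] = tstssrssssssstt$  (last char: '$')
  sorted[15] = tt$tstssrsssssss  (last char: 's')
Last column: tsstrssssststs$s
Original string S is at sorted index 14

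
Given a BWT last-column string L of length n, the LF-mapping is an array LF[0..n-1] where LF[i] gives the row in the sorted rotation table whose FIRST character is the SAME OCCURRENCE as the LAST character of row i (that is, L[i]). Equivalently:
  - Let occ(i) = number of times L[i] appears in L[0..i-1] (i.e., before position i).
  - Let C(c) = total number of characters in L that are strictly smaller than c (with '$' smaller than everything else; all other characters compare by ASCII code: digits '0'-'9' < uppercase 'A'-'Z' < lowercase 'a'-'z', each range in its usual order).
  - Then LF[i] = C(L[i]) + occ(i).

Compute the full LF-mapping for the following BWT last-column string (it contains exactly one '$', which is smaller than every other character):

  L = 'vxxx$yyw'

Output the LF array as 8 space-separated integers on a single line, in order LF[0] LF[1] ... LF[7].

Answer: 1 3 4 5 0 6 7 2

Derivation:
Char counts: '$':1, 'v':1, 'w':1, 'x':3, 'y':2
C (first-col start): C('$')=0, C('v')=1, C('w')=2, C('x')=3, C('y')=6
L[0]='v': occ=0, LF[0]=C('v')+0=1+0=1
L[1]='x': occ=0, LF[1]=C('x')+0=3+0=3
L[2]='x': occ=1, LF[2]=C('x')+1=3+1=4
L[3]='x': occ=2, LF[3]=C('x')+2=3+2=5
L[4]='$': occ=0, LF[4]=C('$')+0=0+0=0
L[5]='y': occ=0, LF[5]=C('y')+0=6+0=6
L[6]='y': occ=1, LF[6]=C('y')+1=6+1=7
L[7]='w': occ=0, LF[7]=C('w')+0=2+0=2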